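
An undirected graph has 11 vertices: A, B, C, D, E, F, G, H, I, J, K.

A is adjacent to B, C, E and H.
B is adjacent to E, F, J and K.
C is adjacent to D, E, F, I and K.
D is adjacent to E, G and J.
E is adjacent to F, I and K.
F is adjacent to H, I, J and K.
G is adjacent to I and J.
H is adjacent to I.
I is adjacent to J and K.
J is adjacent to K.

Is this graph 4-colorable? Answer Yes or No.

No

C, E, F, I, K are mutually adjacent (a clique of size 5), so at least 5 colors are needed.
So 4 colors are not enough.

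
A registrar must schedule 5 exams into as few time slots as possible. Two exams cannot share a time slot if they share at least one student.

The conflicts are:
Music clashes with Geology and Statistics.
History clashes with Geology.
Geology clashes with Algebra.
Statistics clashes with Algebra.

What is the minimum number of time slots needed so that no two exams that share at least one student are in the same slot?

History and Geology conflict, so at least 2 time slots are needed.
2 time slots suffice: time slot 1 → {Geology, Statistics}; time slot 2 → {Music, History, Algebra}. Each listed conflict is separated.

2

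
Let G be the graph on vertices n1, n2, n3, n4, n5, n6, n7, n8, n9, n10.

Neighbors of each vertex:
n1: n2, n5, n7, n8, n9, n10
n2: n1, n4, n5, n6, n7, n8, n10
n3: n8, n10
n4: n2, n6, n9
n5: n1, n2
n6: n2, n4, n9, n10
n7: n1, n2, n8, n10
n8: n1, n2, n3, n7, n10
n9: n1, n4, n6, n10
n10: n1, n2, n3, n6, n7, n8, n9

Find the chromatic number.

5

n1, n2, n7, n8, n10 are pairwise adjacent (a clique of size 5), so at least 5 colors are needed.
5 colors suffice: color 1 → {n4, n5, n10}; color 2 → {n2, n3, n9}; color 3 → {n1, n6}; color 4 → {n8}; color 5 → {n7}. No two adjacent vertices share a color.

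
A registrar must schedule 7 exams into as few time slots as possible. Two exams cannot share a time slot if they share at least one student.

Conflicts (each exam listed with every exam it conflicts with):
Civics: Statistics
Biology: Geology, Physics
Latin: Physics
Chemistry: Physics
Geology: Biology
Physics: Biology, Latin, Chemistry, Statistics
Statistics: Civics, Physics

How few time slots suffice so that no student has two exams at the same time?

Biology and Geology conflict, so at least 2 time slots are needed.
A valid assignment using 2 time slots: Civics=1, Biology=2, Latin=2, Chemistry=2, Geology=1, Physics=1, Statistics=2. No two conflicting exams share a time slot.

2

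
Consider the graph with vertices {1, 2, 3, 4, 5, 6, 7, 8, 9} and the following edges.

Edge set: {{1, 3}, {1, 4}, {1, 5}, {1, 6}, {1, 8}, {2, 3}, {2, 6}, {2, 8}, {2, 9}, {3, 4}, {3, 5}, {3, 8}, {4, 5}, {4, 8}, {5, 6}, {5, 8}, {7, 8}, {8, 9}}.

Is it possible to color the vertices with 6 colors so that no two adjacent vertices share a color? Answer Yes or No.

The chromatic number is 5. 1, 3, 4, 5, 8 are pairwise adjacent (a clique of size 5), so at least 5 colors are needed.
5 colors suffice: 1=yellow, 2=blue, 3=green, 4=purple, 5=blue, 6=red, 7=blue, 8=red, 9=green.
Since 6 ≥ 5, a proper 6-coloring certainly exists.

Yes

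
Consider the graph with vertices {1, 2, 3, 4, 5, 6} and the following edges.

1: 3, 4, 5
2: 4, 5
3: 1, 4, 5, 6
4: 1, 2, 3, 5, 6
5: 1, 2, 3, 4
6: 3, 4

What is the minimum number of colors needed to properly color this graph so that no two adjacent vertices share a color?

1, 3, 4, 5 are pairwise adjacent (a clique of size 4), so at least 4 colors are needed.
4 colors suffice: color red → {4}; color blue → {2, 3}; color green → {5, 6}; color yellow → {1}. Every edge joins two different colors.

4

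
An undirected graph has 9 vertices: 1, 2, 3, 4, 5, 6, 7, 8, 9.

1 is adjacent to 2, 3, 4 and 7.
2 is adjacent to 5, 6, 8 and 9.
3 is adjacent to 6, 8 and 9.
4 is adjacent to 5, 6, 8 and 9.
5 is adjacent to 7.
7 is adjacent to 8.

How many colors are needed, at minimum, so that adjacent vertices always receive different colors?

2

7 and 8 are adjacent, so at least 2 colors are needed.
2 colors suffice: 1=b, 2=a, 3=a, 4=a, 5=b, 6=b, 7=a, 8=b, 9=b. Every edge joins two different colors.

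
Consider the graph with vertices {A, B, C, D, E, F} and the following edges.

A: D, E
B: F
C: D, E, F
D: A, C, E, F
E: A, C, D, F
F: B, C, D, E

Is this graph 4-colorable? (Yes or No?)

Yes

The chromatic number is 4. C, D, E, F are mutually adjacent (a clique of size 4), so at least 4 colors are needed.
4 colors suffice: A=blue, B=red, C=yellow, D=red, E=green, F=blue.
That is already a proper 4-coloring.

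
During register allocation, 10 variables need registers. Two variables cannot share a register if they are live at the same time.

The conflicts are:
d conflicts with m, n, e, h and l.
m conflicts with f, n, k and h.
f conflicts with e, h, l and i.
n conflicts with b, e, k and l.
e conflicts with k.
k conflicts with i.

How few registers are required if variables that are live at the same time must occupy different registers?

d, n, e are mutually in conflict, so at least 3 registers are needed.
3 registers suffice: register 1 → {n, h, i}; register 2 → {d, f, b, k}; register 3 → {m, e, l}. Every pair that conflicts lands in different registers.

3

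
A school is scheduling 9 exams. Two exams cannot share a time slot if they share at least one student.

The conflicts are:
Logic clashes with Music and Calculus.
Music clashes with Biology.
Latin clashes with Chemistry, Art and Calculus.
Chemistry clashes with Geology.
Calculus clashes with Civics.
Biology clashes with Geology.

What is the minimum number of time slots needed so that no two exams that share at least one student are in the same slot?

The cycle Logic-Calculus-Latin-Chemistry-Geology-Biology-Music-Logic has odd length 7, so it cannot be 2-colored; at least 3 time slots are needed.
3 time slots suffice: time slot 1 → {Music, Latin, Civics, Geology}; time slot 2 → {Chemistry, Art, Calculus, Biology}; time slot 3 → {Logic}. Every pair that conflicts lands in different time slots.

3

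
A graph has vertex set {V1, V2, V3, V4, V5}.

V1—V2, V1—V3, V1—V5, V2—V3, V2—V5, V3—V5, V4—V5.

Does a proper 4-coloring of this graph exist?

The chromatic number is 4. V1, V2, V3, V5 form a clique, so at least 4 colors are needed.
4 colors suffice: V1=blue, V2=yellow, V3=green, V4=blue, V5=red.
That is already a proper 4-coloring.

Yes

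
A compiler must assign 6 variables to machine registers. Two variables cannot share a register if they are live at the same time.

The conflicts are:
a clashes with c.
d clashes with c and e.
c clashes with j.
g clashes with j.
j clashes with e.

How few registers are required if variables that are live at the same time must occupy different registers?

g and j conflict, so at least 2 registers are needed.
2 registers suffice: register 1 → {a, d, j}; register 2 → {c, g, e}. Every pair that conflicts lands in different registers.

2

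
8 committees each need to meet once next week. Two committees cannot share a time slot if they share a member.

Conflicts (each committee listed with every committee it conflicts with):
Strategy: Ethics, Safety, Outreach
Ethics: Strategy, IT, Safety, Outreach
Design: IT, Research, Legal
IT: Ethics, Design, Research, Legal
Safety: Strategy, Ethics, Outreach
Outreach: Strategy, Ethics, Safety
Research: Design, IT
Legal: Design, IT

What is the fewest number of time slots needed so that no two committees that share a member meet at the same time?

4

Strategy, Ethics, Safety, Outreach are mutually in conflict, so at least 4 time slots are needed.
4 time slots suffice: time slot 1 → {Strategy, IT}; time slot 2 → {Ethics, Design}; time slot 3 → {Safety, Research, Legal}; time slot 4 → {Outreach}. No two conflicting committees share a time slot.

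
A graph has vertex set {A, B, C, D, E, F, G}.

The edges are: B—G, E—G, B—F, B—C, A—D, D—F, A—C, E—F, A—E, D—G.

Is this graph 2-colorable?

The cycle B-C-A-E-F-B has odd length 5, so it cannot be 2-colored; at least 3 colors are needed.
So 2 colors are not enough.

No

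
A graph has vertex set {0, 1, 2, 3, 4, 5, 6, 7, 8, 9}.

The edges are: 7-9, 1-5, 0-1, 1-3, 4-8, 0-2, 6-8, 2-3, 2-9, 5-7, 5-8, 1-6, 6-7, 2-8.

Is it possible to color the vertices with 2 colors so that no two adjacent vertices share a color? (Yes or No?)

The cycle 8-5-1-3-2-8 has odd length 5, so it cannot be 2-colored; at least 3 colors are needed.
So 2 colors are not enough.

No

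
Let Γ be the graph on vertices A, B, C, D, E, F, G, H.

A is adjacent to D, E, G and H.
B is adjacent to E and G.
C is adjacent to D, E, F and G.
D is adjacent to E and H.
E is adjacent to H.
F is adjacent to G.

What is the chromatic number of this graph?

A, D, E, H are pairwise adjacent (a clique of size 4), so at least 4 colors are needed.
4 colors suffice: color 1 → {E, G}; color 2 → {A, B, C}; color 3 → {D, F}; color 4 → {H}. No two adjacent vertices share a color.

4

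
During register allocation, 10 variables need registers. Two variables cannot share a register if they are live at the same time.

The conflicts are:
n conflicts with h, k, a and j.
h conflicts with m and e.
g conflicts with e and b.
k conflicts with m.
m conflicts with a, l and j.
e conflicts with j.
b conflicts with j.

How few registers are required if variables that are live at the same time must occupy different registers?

2

h and e conflict, so at least 2 registers are needed.
2 registers suffice: n=1, h=2, g=2, k=2, m=1, a=2, e=1, b=1, l=2, j=2. Each listed conflict is separated.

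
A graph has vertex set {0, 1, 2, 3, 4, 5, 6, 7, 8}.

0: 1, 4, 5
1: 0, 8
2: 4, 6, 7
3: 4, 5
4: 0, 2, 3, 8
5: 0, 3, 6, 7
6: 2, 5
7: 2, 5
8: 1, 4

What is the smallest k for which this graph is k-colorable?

The cycle 0-5-6-2-4-0 has odd length 5, so it cannot be 2-colored; at least 3 colors are needed.
One proper 3-coloring: 0=blue, 1=red, 2=blue, 3=blue, 4=red, 5=red, 6=green, 7=green, 8=blue. No two adjacent vertices share a color.

3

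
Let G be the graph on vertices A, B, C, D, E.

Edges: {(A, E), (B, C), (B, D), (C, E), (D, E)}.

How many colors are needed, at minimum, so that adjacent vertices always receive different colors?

A and E are adjacent, so at least 2 colors are needed.
2 colors suffice: color 1 → {B, E}; color 2 → {A, C, D}. No two adjacent vertices share a color.

2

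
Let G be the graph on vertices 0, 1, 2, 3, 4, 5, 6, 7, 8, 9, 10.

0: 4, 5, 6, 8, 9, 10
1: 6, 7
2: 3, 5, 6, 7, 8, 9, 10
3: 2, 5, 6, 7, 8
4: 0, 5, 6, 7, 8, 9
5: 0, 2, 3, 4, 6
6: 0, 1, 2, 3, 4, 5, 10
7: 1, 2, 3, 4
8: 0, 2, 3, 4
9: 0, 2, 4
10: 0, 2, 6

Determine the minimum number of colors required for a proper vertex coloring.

0, 4, 5, 6 are pairwise adjacent (a clique of size 4), so at least 4 colors are needed.
4 colors suffice: color red → {6, 7, 8, 9}; color blue → {1, 2, 4}; color green → {0, 3}; color yellow → {5, 10}. No two adjacent vertices share a color.

4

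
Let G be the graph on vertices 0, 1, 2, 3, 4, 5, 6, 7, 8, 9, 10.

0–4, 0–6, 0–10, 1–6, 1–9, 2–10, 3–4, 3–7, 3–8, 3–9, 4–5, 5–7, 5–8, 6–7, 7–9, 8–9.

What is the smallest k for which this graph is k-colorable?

3, 8, 9 are pairwise adjacent, so at least 3 colors are needed.
One proper 3-coloring: 0=b, 1=b, 2=b, 3=b, 4=c, 5=a, 6=a, 7=c, 8=c, 9=a, 10=a. Every edge joins two different colors.

3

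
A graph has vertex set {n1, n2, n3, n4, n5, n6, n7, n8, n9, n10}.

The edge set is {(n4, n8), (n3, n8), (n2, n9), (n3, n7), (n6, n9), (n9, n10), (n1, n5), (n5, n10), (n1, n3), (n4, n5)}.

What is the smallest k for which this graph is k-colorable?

3

The cycle n3-n1-n5-n4-n8-n3 has odd length 5, so it cannot be 2-colored; at least 3 colors are needed.
3 colors suffice: color 1 → {n3, n5, n9}; color 2 → {n1, n2, n4, n6, n7, n10}; color 3 → {n8}. No two adjacent vertices share a color.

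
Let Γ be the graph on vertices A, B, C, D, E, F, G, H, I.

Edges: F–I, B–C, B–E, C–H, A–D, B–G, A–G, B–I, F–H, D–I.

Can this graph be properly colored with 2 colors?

The cycle A-D-I-B-G-A has odd length 5, so it cannot be 2-colored; at least 3 colors are needed.
So 2 colors are not enough.

No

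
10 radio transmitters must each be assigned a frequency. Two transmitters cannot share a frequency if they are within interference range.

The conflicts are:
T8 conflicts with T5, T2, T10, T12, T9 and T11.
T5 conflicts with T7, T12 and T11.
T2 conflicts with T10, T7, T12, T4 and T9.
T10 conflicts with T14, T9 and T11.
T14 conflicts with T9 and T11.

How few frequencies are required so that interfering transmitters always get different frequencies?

T8, T2, T10, T9 pairwise conflict, so at least 4 frequencies are needed.
4 frequencies suffice: frequency 1 → {T5, T2, T14}; frequency 2 → {T8, T7, T4}; frequency 3 → {T10, T12}; frequency 4 → {T9, T11}. No two conflicting transmitters share a frequency.

4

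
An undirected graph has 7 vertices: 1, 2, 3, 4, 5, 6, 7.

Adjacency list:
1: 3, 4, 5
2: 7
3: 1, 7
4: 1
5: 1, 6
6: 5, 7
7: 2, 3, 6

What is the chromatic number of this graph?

The cycle 6-7-3-1-5-6 has odd length 5, so it cannot be 2-colored; at least 3 colors are needed.
One proper 3-coloring: 1=a, 2=b, 3=b, 4=b, 5=b, 6=c, 7=a. Every edge joins two different colors.

3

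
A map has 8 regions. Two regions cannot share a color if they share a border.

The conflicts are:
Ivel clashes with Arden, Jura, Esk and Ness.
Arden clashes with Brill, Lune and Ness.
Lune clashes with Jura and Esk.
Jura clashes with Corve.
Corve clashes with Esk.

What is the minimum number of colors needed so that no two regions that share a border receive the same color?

Ivel, Arden, Ness are mutually in conflict, so at least 3 colors are needed.
One proper 3-coloring: Ivel=2, Arden=1, Brill=2, Lune=2, Jura=1, Corve=2, Esk=1, Ness=3. Each listed conflict is separated.

3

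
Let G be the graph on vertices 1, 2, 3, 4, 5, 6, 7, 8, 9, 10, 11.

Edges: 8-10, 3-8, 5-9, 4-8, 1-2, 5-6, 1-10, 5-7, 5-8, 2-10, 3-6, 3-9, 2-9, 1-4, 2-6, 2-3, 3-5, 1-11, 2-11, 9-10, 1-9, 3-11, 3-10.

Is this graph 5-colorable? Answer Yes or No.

The chromatic number is 4. 2, 3, 9, 10 form a clique, so at least 4 colors are needed.
4 colors suffice: 1=red, 2=blue, 3=red, 4=blue, 5=blue, 6=green, 7=red, 8=yellow, 9=yellow, 10=green, 11=green.
Since 5 ≥ 4, a proper 5-coloring certainly exists.

Yes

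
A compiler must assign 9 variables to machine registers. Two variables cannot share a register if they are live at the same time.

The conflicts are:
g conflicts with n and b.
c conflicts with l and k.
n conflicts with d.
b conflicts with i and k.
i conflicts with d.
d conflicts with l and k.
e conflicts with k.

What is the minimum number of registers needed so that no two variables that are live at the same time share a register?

The cycle g-b-k-d-n-g has odd length 5, so it cannot be 2-colored; at least 3 registers are needed.
A valid assignment using 3 registers: g=1, c=2, n=3, b=2, i=1, d=2, l=1, e=2, k=1. Every pair that conflicts lands in different registers.

3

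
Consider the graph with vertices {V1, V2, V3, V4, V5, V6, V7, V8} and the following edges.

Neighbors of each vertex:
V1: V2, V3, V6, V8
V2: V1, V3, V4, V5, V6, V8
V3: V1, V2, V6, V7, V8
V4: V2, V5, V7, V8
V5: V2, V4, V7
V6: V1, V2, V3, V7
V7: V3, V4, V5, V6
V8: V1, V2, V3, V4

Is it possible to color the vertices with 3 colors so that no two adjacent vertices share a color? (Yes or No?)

V1, V2, V3, V6 are pairwise adjacent (a clique of size 4), so at least 4 colors are needed.
So 3 colors are not enough.

No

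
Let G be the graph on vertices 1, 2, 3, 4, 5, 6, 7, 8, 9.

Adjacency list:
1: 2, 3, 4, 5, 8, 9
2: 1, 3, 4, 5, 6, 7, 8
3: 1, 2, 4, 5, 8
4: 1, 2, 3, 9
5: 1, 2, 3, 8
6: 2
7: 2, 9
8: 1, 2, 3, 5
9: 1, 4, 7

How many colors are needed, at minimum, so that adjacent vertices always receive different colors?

1, 2, 3, 5, 8 are pairwise adjacent (a clique of size 5), so at least 5 colors are needed.
One proper 5-coloring: 1=b, 2=a, 3=c, 4=d, 5=e, 6=b, 7=b, 8=d, 9=a. No two adjacent vertices share a color.

5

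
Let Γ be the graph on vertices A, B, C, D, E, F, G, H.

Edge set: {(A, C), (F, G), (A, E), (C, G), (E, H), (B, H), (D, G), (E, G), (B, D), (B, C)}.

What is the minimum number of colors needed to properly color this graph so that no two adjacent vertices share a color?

The cycle H-E-G-C-B-H has odd length 5, so it cannot be 2-colored; at least 3 colors are needed.
3 colors suffice: A=red, B=red, C=blue, D=blue, E=blue, F=blue, G=red, H=green. Every edge joins two different colors.

3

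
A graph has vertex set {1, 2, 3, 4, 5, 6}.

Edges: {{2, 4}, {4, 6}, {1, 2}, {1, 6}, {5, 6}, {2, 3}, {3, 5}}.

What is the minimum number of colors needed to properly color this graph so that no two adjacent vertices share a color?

3

The cycle 6-1-2-3-5-6 has odd length 5, so it cannot be 2-colored; at least 3 colors are needed.
A valid assignment using 3 colors: 1=blue, 2=red, 3=green, 4=blue, 5=blue, 6=red. Every edge joins two different colors.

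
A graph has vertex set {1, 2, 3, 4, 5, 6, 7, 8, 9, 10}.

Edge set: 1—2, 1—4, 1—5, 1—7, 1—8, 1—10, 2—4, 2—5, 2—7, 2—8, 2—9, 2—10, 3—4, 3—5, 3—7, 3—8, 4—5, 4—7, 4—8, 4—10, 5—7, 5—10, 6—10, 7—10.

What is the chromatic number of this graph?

6

1, 2, 4, 5, 7, 10 form a clique, so at least 6 colors are needed.
One proper 6-coloring: 1=d, 2=b, 3=b, 4=a, 5=f, 6=a, 7=c, 8=c, 9=a, 10=e. Each edge has distinct colors on its endpoints.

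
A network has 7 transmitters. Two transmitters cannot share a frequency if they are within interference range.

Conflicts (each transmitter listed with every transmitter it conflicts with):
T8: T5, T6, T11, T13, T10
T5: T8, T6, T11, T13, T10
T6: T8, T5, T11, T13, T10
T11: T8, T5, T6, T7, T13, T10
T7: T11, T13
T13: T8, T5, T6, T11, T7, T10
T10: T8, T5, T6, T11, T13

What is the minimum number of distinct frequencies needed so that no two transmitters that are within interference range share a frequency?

6

T8, T5, T6, T11, T13, T10 all conflict with each other, so at least 6 frequencies are needed.
6 frequencies suffice: frequency 1 → {T13}; frequency 2 → {T11}; frequency 3 → {T7, T10}; frequency 4 → {T8}; frequency 5 → {T6}; frequency 6 → {T5}. Every pair that conflicts lands in different frequencies.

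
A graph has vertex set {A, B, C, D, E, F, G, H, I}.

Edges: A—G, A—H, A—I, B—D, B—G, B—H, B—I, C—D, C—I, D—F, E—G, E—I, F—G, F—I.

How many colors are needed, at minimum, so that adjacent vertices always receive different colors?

C and I are adjacent, so at least 2 colors are needed.
2 colors suffice: A=2, B=2, C=2, D=1, E=2, F=2, G=1, H=1, I=1. Every edge joins two different colors.

2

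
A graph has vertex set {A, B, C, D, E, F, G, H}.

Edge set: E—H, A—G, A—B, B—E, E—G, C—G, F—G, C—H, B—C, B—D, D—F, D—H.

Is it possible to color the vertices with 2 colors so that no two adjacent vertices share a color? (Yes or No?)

The cycle A-B-D-F-G-A has odd length 5, so it cannot be 2-colored; at least 3 colors are needed.
So 2 colors are not enough.

No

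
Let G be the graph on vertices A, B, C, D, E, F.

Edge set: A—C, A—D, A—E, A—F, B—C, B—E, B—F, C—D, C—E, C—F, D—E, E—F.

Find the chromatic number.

4

A, C, D, E form a clique, so at least 4 colors are needed.
4 colors suffice: color 1 → {E}; color 2 → {C}; color 3 → {D, F}; color 4 → {A, B}. Every edge joins two different colors.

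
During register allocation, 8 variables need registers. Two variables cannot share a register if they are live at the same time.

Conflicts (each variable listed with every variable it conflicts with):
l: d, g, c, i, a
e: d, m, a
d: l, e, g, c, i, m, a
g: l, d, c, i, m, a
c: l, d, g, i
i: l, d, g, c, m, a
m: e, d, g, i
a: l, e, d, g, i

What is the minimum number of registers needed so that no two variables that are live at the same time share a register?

5

l, d, g, c, i are mutually in conflict, so at least 5 registers are needed.
5 registers suffice: register 1 → {d}; register 2 → {e, g}; register 3 → {i}; register 4 → {c, m, a}; register 5 → {l}. No two conflicting variables share a register.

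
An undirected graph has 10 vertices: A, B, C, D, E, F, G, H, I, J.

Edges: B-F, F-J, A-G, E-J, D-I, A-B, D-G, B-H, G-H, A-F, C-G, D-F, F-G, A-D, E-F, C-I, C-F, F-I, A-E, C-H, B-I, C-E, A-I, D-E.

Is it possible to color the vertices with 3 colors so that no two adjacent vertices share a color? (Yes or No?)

A, B, F, I are mutually adjacent (a clique of size 4), so at least 4 colors are needed.
So 3 colors are not enough.

No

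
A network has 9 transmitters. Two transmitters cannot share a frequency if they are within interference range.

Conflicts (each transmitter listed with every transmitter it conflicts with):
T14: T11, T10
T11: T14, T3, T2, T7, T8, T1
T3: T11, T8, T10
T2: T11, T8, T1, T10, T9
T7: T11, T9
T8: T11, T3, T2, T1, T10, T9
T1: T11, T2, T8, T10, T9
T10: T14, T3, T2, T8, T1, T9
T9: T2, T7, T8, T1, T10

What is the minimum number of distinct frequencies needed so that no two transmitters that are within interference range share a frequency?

5

T2, T8, T1, T10, T9 are mutually in conflict, so at least 5 frequencies are needed.
5 frequencies suffice: frequency 1 → {T11, T10}; frequency 2 → {T14, T7, T8}; frequency 3 → {T3, T9}; frequency 4 → {T1}; frequency 5 → {T2}. Each listed conflict is separated.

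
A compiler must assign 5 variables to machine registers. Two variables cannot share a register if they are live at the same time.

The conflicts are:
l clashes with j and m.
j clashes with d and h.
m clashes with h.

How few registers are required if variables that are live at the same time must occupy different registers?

2

j and h conflict, so at least 2 registers are needed.
2 registers suffice: register 1 → {j, m}; register 2 → {l, d, h}. Each listed conflict is separated.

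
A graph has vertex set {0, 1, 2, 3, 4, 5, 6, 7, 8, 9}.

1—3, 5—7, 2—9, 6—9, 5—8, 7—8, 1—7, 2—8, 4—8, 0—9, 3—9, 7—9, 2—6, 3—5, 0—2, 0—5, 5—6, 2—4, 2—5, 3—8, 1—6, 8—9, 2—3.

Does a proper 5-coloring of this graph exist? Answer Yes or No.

The chromatic number is 4. 2, 3, 5, 8 form a clique, so at least 4 colors are needed.
4 colors suffice: color red → {2, 7}; color blue → {1, 4, 5, 9}; color green → {0, 6, 8}; color yellow → {3}.
Since 5 ≥ 4, a proper 5-coloring certainly exists.

Yes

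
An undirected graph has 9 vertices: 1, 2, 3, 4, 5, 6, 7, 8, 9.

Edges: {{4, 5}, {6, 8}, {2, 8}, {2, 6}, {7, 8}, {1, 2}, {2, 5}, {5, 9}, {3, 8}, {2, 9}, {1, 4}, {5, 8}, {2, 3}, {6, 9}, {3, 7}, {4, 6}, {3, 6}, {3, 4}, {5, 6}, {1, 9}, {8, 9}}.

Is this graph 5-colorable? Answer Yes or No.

Yes

The chromatic number is 5. 2, 5, 6, 8, 9 are mutually adjacent (a clique of size 5), so at least 5 colors are needed.
A valid assignment using 5 colors: 1=a, 2=c, 3=d, 4=b, 5=e, 6=a, 7=a, 8=b, 9=d.
That is already a proper 5-coloring.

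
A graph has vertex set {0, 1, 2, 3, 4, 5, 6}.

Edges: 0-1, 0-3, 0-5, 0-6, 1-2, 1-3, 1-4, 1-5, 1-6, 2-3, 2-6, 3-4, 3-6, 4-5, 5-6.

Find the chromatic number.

0, 1, 5, 6 form a clique, so at least 4 colors are needed.
4 colors suffice: color red → {1}; color blue → {3, 5}; color green → {4, 6}; color yellow → {0, 2}. No two adjacent vertices share a color.

4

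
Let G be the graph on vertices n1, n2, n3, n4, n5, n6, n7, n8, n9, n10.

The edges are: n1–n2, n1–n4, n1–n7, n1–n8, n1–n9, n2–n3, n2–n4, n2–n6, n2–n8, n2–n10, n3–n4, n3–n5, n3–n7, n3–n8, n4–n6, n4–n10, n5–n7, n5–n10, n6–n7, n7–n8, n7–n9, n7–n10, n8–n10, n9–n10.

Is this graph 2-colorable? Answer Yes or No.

No

n2, n8, n10 are pairwise adjacent, so at least 3 colors are needed.
So 2 colors are not enough.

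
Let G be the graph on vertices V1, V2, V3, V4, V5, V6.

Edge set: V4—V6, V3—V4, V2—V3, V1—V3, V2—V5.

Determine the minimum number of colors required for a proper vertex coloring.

V3 and V4 are adjacent, so at least 2 colors are needed.
2 colors suffice: V1=B, V2=B, V3=R, V4=B, V5=R, V6=R. No two adjacent vertices share a color.

2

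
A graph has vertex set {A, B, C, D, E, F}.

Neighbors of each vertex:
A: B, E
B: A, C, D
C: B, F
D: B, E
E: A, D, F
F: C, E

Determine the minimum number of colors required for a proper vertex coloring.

3

The cycle F-E-D-B-C-F has odd length 5, so it cannot be 2-colored; at least 3 colors are needed.
3 colors suffice: color red → {B, E}; color blue → {A, D, F}; color green → {C}. No two adjacent vertices share a color.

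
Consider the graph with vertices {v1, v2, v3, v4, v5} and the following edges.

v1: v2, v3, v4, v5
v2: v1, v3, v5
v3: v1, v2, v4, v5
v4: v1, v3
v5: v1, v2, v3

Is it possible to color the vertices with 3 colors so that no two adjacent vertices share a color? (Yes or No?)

No

v1, v2, v3, v5 are pairwise adjacent (a clique of size 4), so at least 4 colors are needed.
So 3 colors are not enough.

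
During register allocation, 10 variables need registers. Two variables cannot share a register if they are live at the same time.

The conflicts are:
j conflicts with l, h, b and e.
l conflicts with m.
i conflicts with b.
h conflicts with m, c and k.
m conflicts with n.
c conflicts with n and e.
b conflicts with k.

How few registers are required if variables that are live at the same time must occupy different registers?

2

h and k conflict, so at least 2 registers are needed.
2 registers suffice: register 1 → {l, h, b, n, e}; register 2 → {j, i, m, c, k}. No two conflicting variables share a register.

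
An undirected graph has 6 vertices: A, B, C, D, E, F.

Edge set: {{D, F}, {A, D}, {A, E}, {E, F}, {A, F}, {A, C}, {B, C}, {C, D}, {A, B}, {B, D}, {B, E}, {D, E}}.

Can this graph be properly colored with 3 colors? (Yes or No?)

A, B, D, E form a clique, so at least 4 colors are needed.
So 3 colors are not enough.

No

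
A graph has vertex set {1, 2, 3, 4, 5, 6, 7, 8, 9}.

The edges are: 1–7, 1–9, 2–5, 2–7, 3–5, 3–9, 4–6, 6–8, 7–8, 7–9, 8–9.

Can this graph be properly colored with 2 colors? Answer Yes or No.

7, 8, 9 are mutually adjacent, so at least 3 colors are needed.
So 2 colors are not enough.

No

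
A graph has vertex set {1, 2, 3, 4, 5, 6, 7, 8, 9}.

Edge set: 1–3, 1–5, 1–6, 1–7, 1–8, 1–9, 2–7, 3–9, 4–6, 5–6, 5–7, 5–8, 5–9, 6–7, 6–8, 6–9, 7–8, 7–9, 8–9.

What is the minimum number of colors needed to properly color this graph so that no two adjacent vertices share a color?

1, 5, 6, 7, 8, 9 form a clique, so at least 6 colors are needed.
One proper 6-coloring: 1=blue, 2=blue, 3=red, 4=red, 5=orange, 6=green, 7=red, 8=purple, 9=yellow. Every edge joins two different colors.

6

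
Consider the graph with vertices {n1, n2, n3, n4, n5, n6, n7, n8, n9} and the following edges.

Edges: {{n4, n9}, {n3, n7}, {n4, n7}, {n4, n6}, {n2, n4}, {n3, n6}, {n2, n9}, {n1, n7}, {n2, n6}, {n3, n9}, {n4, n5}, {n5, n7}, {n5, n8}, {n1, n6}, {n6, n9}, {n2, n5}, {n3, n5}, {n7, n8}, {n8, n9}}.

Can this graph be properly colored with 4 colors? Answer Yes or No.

The chromatic number is 4. n2, n4, n6, n9 are pairwise adjacent (a clique of size 4), so at least 4 colors are needed.
4 colors suffice: color 1 → {n5, n6}; color 2 → {n1, n3, n4, n8}; color 3 → {n7, n9}; color 4 → {n2}.
That is already a proper 4-coloring.

Yes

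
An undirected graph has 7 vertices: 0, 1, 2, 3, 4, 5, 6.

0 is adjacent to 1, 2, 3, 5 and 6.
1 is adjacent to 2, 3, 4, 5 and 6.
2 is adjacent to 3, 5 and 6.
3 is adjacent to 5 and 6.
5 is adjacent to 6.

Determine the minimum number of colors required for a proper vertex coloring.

6

0, 1, 2, 3, 5, 6 are mutually adjacent (a clique of size 6), so at least 6 colors are needed.
One proper 6-coloring: 0=d, 1=a, 2=b, 3=c, 4=b, 5=e, 6=f. Each edge has distinct colors on its endpoints.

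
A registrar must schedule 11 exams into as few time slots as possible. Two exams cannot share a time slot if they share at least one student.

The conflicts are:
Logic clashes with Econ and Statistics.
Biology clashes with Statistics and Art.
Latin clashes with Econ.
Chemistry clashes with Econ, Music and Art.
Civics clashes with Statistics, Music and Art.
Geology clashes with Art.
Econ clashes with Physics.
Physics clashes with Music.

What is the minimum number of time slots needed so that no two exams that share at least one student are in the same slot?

Geology and Art conflict, so at least 2 time slots are needed.
2 time slots suffice: time slot 1 → {Econ, Statistics, Music, Art}; time slot 2 → {Logic, Biology, Latin, Chemistry, Civics, Geology, Physics}. Every pair that conflicts lands in different time slots.

2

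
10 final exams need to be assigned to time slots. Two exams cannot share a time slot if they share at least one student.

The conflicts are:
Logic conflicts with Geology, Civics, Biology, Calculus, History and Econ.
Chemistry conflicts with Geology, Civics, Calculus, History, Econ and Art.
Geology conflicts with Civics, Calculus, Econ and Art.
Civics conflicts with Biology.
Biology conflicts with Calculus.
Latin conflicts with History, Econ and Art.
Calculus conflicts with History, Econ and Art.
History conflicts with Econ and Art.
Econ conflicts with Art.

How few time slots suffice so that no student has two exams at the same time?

Chemistry, Geology, Calculus, Econ, Art all conflict with each other, so at least 5 time slots are needed.
5 time slots suffice: time slot 1 → {Civics, Econ}; time slot 2 → {Latin, Calculus}; time slot 3 → {Logic, Art}; time slot 4 → {Geology, Biology, History}; time slot 5 → {Chemistry}. Each listed conflict is separated.

5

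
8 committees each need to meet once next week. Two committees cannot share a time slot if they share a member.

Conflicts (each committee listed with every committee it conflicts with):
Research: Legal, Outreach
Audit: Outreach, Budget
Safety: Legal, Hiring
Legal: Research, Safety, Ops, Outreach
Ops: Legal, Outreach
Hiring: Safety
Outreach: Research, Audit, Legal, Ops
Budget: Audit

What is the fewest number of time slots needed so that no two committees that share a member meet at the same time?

3

Research, Legal, Outreach all conflict with each other, so at least 3 time slots are needed.
A valid assignment using 3 time slots: Research=3, Audit=2, Safety=1, Legal=2, Ops=3, Hiring=2, Outreach=1, Budget=1. Every pair that conflicts lands in different time slots.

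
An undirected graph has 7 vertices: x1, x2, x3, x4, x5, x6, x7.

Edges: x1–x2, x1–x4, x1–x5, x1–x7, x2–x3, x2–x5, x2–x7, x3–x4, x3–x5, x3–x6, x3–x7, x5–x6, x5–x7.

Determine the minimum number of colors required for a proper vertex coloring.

x2, x3, x5, x7 are pairwise adjacent (a clique of size 4), so at least 4 colors are needed.
One proper 4-coloring: x1=R, x2=G, x3=R, x4=B, x5=B, x6=G, x7=Y. No two adjacent vertices share a color.

4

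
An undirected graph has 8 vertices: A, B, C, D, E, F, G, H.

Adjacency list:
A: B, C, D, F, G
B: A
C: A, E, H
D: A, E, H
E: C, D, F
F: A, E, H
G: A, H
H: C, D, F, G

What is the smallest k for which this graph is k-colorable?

A and G are adjacent, so at least 2 colors are needed.
One proper 2-coloring: A=1, B=2, C=2, D=2, E=1, F=2, G=2, H=1. Each edge has distinct colors on its endpoints.

2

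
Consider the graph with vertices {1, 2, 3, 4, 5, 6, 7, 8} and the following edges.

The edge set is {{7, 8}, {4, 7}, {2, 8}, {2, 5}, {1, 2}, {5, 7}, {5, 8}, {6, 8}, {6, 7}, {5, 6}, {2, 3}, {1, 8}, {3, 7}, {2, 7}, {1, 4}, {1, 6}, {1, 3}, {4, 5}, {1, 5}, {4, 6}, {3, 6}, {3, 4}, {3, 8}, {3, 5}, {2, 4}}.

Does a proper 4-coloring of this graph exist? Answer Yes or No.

2, 3, 5, 7, 8 form a clique, so at least 5 colors are needed.
So 4 colors are not enough.

No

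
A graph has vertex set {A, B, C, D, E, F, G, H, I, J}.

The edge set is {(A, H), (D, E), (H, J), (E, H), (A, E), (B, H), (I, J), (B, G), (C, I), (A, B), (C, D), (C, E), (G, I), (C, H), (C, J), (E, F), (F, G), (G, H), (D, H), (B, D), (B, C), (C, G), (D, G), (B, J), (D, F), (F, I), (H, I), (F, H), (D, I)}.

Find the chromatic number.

5

B, C, D, G, H are pairwise adjacent (a clique of size 5), so at least 5 colors are needed.
5 colors suffice: color 1 → {H}; color 2 → {A, C, F}; color 3 → {D, J}; color 4 → {E, G}; color 5 → {B, I}. No two adjacent vertices share a color.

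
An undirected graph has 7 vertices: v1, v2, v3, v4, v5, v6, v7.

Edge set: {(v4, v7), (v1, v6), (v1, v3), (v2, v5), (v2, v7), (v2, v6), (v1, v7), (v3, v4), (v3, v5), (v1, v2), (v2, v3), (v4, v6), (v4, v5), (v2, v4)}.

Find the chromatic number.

v2, v3, v4, v5 are mutually adjacent (a clique of size 4), so at least 4 colors are needed.
A valid assignment using 4 colors: v1=2, v2=1, v3=3, v4=2, v5=4, v6=3, v7=3. Each edge has distinct colors on its endpoints.

4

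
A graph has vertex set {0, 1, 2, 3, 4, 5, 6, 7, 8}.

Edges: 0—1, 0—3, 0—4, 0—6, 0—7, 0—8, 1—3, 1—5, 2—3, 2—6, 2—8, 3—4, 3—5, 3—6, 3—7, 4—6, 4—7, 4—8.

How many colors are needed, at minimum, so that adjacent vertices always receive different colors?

0, 3, 4, 6 form a clique, so at least 4 colors are needed.
4 colors suffice: color red → {3, 8}; color blue → {0, 2, 5}; color green → {1, 4}; color yellow → {6, 7}. No two adjacent vertices share a color.

4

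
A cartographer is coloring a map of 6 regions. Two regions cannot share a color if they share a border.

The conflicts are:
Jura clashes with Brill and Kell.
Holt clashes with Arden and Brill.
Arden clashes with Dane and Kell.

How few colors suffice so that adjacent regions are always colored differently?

3

The cycle Brill-Holt-Arden-Kell-Jura-Brill has odd length 5, so it cannot be 2-colored; at least 3 colors are needed.
A valid assignment using 3 colors: Jura=1, Holt=2, Arden=1, Dane=2, Brill=3, Kell=2. Every pair that conflicts lands in different colors.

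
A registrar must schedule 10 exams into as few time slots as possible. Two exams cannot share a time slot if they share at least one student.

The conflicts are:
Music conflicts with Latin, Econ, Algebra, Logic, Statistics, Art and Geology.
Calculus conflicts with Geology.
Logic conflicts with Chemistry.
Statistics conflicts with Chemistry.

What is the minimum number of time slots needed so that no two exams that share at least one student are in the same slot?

Music and Algebra conflict, so at least 2 time slots are needed.
2 time slots suffice: Music=1, Latin=2, Calculus=1, Econ=2, Algebra=2, Logic=2, Statistics=2, Chemistry=1, Art=2, Geology=2. Every pair that conflicts lands in different time slots.

2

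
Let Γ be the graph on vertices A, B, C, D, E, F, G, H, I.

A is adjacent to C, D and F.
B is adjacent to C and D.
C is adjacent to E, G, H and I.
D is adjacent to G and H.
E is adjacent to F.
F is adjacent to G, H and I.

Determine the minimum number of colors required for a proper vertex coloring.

A and F are adjacent, so at least 2 colors are needed.
2 colors suffice: color 1 → {C, D, F}; color 2 → {A, B, E, G, H, I}. Every edge joins two different colors.

2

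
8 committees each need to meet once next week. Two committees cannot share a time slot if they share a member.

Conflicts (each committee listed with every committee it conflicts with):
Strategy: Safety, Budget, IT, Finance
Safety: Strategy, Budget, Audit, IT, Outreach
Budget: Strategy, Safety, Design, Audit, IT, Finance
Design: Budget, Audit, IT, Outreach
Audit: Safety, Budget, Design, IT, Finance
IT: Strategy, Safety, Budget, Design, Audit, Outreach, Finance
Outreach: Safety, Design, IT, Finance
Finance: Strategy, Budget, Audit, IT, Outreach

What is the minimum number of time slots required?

Strategy, Budget, IT, Finance all conflict with each other, so at least 4 time slots are needed.
4 time slots suffice: Strategy=3, Safety=4, Budget=2, Design=4, Audit=3, IT=1, Outreach=2, Finance=4. No two conflicting committees share a time slot.

4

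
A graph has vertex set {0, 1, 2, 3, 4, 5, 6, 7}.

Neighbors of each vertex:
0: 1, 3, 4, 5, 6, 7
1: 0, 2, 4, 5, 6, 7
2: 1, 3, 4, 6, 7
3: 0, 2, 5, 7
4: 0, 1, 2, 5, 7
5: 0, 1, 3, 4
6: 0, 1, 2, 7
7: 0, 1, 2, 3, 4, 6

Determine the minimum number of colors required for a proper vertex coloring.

4

1, 2, 6, 7 are pairwise adjacent (a clique of size 4), so at least 4 colors are needed.
One proper 4-coloring: 0=c, 1=a, 2=c, 3=a, 4=d, 5=b, 6=d, 7=b. Each edge has distinct colors on its endpoints.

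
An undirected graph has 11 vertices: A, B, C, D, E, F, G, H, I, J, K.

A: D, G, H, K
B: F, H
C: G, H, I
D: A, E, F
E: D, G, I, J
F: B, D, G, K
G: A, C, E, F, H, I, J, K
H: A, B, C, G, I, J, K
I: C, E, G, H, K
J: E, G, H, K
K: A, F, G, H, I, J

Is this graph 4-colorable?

The chromatic number is 4. C, G, H, I are pairwise adjacent (a clique of size 4), so at least 4 colors are needed.
A valid assignment using 4 colors: A=4, B=1, C=3, D=1, E=2, F=2, G=1, H=2, I=4, J=4, K=3.
That is already a proper 4-coloring.

Yes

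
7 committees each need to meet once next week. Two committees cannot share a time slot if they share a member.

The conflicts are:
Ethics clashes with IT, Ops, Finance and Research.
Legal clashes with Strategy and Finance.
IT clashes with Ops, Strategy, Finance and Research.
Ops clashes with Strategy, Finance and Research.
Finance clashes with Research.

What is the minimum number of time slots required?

5

Ethics, IT, Ops, Finance, Research all conflict with each other, so at least 5 time slots are needed.
5 time slots suffice: Ethics=4, Legal=1, IT=1, Ops=2, Strategy=3, Finance=3, Research=5. No two conflicting committees share a time slot.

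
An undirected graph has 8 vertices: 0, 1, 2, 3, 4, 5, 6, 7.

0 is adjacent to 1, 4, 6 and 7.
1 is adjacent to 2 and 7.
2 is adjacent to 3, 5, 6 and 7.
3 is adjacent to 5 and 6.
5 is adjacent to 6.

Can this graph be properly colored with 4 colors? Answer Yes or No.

The chromatic number is 4. 2, 3, 5, 6 are pairwise adjacent (a clique of size 4), so at least 4 colors are needed.
4 colors suffice: color red → {0, 2}; color blue → {4, 6, 7}; color green → {1, 3}; color yellow → {5}.
That is already a proper 4-coloring.

Yes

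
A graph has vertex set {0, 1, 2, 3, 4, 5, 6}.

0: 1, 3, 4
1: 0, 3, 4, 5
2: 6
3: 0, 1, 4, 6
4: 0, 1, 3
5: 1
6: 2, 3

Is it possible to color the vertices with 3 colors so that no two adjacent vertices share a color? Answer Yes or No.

0, 1, 3, 4 are mutually adjacent (a clique of size 4), so at least 4 colors are needed.
So 3 colors are not enough.

No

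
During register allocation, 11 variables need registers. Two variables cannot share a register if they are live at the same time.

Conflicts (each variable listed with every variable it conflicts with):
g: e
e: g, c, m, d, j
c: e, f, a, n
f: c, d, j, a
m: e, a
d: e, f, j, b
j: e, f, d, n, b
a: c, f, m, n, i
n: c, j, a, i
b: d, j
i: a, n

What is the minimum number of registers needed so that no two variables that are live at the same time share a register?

3

e, d, j are mutually in conflict, so at least 3 registers are needed.
A valid assignment using 3 registers: g=1, e=2, c=3, f=2, m=3, d=3, j=1, a=1, n=2, b=2, i=3. No two conflicting variables share a register.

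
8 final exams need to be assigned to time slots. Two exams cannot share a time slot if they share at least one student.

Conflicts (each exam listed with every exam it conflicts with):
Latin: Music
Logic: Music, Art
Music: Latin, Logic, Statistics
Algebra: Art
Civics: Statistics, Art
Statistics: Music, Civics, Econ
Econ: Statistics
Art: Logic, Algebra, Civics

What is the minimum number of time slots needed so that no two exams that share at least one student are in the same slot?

The cycle Civics-Art-Logic-Music-Statistics-Civics has odd length 5, so it cannot be 2-colored; at least 3 time slots are needed.
3 time slots suffice: time slot 1 → {Latin, Statistics, Art}; time slot 2 → {Music, Algebra, Civics, Econ}; time slot 3 → {Logic}. No two conflicting exams share a time slot.

3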